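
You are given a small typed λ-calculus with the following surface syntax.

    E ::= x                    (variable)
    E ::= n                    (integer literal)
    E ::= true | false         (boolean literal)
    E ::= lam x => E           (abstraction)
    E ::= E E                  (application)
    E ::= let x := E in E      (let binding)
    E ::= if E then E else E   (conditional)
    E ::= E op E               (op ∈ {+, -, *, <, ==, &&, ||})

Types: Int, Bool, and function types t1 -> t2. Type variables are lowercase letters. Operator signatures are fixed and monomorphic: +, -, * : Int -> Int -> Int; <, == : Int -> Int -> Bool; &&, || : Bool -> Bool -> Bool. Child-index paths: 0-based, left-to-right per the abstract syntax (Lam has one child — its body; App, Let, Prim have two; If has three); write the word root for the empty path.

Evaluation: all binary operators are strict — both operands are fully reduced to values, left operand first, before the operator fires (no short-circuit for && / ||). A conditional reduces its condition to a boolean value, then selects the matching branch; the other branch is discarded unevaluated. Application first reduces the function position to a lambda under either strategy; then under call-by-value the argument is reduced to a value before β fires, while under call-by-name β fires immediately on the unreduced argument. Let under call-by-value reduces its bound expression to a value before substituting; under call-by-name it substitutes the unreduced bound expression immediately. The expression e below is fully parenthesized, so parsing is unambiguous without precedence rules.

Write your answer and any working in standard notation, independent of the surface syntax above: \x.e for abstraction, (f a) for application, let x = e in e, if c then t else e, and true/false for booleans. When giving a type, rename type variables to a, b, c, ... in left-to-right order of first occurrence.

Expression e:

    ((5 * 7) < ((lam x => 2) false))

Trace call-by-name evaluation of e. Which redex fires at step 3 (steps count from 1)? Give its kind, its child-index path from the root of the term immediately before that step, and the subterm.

Derivation:
step 0: ((5 * 7) < ((\x.2) false))
step 1: [delta@0] (35 < ((\x.2) false))
step 2: [beta@1] (35 < 2)
step 3: [delta@root] false

Answer: delta at root : (35 < 2)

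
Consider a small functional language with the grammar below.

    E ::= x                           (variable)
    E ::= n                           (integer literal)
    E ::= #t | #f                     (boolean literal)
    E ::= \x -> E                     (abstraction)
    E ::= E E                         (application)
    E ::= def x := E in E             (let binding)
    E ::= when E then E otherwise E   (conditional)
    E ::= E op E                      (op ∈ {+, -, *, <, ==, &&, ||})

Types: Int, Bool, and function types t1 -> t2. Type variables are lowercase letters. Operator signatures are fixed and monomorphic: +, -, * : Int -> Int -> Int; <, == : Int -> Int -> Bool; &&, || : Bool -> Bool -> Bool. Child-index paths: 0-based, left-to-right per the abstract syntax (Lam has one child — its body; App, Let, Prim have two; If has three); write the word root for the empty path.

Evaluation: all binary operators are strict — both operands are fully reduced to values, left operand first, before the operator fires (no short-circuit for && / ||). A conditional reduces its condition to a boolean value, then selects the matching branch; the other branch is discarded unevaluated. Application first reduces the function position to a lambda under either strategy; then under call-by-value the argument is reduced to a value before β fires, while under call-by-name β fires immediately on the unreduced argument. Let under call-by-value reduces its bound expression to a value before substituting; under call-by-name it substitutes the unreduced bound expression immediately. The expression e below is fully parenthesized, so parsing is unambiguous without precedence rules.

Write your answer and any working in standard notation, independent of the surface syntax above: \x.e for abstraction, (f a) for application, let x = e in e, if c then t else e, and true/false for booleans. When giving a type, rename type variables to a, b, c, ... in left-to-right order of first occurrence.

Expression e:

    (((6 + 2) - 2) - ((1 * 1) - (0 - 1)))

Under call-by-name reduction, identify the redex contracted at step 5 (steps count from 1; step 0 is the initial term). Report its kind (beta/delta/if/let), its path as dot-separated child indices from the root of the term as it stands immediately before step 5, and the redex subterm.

Trace:
step 0: (((6 + 2) - 2) - ((1 * 1) - (0 - 1)))
step 1: [delta@0.0] ((8 - 2) - ((1 * 1) - (0 - 1)))
step 2: [delta@0] (6 - ((1 * 1) - (0 - 1)))
step 3: [delta@1.0] (6 - (1 - (0 - 1)))
step 4: [delta@1.1] (6 - (1 - -1))
step 5: [delta@1] (6 - 2)

Answer: delta at 1 : (1 - -1)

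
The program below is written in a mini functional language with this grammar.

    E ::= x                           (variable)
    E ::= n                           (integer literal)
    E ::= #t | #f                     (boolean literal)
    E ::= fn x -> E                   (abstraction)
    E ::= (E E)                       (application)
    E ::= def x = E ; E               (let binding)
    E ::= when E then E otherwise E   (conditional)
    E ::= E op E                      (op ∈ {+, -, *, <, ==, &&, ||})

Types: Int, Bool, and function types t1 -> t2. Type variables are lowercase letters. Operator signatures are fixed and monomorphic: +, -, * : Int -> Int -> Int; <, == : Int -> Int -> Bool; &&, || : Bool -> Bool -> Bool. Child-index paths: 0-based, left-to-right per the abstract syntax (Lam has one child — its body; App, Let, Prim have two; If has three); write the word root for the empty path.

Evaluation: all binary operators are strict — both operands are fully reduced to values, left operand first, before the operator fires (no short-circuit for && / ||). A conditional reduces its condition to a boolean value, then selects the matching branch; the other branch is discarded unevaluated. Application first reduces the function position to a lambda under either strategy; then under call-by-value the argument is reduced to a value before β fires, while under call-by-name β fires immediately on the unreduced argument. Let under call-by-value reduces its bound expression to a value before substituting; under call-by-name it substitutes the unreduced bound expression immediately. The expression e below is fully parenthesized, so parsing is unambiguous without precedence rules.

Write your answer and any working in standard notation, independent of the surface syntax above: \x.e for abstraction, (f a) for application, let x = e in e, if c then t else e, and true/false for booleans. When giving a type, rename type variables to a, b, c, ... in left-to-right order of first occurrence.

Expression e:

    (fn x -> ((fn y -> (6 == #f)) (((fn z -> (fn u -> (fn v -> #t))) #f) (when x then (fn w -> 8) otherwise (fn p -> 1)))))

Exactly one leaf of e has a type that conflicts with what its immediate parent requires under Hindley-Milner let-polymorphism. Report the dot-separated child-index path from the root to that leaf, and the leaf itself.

Working:
  unify Int ~ Int
  unify Bool ~ Int
  FAIL: mismatch Bool ~ Int

Answer: 0.0.0.1 : false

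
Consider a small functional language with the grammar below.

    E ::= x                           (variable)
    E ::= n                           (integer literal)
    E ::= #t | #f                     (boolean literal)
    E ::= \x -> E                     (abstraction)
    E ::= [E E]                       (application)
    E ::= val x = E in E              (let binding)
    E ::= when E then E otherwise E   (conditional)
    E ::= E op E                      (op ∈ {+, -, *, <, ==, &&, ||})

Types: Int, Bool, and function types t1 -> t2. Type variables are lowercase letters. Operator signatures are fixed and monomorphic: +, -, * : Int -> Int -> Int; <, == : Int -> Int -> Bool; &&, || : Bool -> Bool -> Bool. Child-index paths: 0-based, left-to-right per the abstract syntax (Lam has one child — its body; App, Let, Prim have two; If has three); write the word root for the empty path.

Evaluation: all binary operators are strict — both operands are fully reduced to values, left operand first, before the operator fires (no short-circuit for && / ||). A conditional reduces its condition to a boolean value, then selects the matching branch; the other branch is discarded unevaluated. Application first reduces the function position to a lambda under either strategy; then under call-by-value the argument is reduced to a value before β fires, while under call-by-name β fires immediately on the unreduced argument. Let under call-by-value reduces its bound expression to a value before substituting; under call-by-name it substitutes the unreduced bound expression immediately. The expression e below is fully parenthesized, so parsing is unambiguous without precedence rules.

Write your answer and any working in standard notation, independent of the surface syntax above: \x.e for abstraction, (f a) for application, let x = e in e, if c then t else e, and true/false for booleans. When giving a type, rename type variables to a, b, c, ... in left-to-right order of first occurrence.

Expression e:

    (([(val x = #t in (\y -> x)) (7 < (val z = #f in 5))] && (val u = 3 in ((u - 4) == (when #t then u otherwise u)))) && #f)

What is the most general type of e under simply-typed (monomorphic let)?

Trace:
let x : Bool
x : Bool
\y._ : a -> Bool
  unify Int ~ Int
let z : Bool
  unify Int ~ Int
  unify a -> Bool ~ Bool -> b
  unify a ~ Bool
  unify Bool ~ b
_ _ : Bool
  unify Bool ~ Bool
let u : Int
u : Int
  unify Int ~ Int
  unify Int ~ Int
  unify Int ~ Int
  unify Bool ~ Bool
u : Int
u : Int
  unify Int ~ Int
  unify Int ~ Int
  unify Bool ~ Bool
  unify Bool ~ Bool
  unify Bool ~ Bool

Answer: Bool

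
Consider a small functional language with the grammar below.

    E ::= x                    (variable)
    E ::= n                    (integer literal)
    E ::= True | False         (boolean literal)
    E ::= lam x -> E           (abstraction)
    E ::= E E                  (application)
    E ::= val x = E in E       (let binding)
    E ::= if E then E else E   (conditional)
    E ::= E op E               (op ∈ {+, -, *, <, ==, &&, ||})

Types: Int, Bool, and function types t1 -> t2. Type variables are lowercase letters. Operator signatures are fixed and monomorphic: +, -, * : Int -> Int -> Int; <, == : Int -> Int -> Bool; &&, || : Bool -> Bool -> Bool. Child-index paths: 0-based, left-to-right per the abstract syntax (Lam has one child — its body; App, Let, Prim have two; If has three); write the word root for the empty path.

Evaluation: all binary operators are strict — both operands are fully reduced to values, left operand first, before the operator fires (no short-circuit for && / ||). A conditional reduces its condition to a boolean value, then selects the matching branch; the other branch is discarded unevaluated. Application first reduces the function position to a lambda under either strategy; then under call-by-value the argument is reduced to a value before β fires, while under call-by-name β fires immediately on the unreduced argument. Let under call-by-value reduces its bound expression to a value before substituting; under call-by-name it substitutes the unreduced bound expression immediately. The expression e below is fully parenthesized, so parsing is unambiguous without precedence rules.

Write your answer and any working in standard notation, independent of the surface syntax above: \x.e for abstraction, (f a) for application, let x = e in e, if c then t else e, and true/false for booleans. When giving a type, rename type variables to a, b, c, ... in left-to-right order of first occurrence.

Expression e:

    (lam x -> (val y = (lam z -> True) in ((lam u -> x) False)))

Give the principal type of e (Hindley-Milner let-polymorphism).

Answer: a -> a

Trace:
\z._ : b -> Bool
let y : forall. b -> Bool
x : a
\u._ : c -> a
  unify c -> a ~ Bool -> d
  unify c ~ Bool
  unify a ~ d
_ _ : d
\x._ : d -> d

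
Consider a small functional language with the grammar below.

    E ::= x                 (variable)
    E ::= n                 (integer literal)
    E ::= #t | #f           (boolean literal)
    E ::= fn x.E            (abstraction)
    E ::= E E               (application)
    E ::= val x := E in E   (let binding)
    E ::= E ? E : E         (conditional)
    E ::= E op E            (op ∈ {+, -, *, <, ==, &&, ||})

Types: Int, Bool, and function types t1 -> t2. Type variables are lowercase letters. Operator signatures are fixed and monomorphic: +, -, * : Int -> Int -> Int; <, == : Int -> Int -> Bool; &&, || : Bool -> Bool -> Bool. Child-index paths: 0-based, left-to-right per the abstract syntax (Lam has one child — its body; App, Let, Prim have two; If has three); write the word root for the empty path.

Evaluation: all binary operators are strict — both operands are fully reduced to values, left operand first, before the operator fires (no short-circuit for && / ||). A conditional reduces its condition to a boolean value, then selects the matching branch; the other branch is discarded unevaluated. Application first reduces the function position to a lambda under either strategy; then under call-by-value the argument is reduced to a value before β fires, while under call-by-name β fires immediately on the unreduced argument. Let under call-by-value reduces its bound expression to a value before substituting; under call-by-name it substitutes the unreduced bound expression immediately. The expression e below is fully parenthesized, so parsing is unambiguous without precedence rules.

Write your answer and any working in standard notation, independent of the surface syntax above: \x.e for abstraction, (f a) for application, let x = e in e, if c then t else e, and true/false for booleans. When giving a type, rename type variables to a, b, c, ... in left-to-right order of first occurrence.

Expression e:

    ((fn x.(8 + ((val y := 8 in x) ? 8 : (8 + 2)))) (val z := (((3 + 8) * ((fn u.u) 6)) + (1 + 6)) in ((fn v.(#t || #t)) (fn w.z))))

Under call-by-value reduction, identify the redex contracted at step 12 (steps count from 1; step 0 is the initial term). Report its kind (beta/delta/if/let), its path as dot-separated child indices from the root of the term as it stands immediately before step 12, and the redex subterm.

Trace:
step 0: ((\x.(8 + (if (let y = 8 in x) then 8 else (8 + 2)))) (let z = (((3 + 8) * ((\u.u) 6)) + (1 + 6)) in ((\v.(true || true)) (\w.z))))
step 1: [delta@1.0.0.0] ((\x.(8 + (if (let y = 8 in x) then 8 else (8 + 2)))) (let z = ((11 * ((\u.u) 6)) + (1 + 6)) in ((\v.(true || true)) (\w.z))))
step 2: [beta@1.0.0.1] ((\x.(8 + (if (let y = 8 in x) then 8 else (8 + 2)))) (let z = ((11 * 6) + (1 + 6)) in ((\v.(true || true)) (\w.z))))
step 3: [delta@1.0.0] ((\x.(8 + (if (let y = 8 in x) then 8 else (8 + 2)))) (let z = (66 + (1 + 6)) in ((\v.(true || true)) (\w.z))))
step 4: [delta@1.0.1] ((\x.(8 + (if (let y = 8 in x) then 8 else (8 + 2)))) (let z = (66 + 7) in ((\v.(true || true)) (\w.z))))
step 5: [delta@1.0] ((\x.(8 + (if (let y = 8 in x) then 8 else (8 + 2)))) (let z = 73 in ((\v.(true || true)) (\w.z))))
step 6: [let@1] ((\x.(8 + (if (let y = 8 in x) then 8 else (8 + 2)))) ((\v.(true || true)) (\w.73)))
step 7: [beta@1] ((\x.(8 + (if (let y = 8 in x) then 8 else (8 + 2)))) (true || true))
step 8: [delta@1] ((\x.(8 + (if (let y = 8 in x) then 8 else (8 + 2)))) true)
step 9: [beta@root] (8 + (if (let y = 8 in true) then 8 else (8 + 2)))
step 10: [let@1.0] (8 + (if true then 8 else (8 + 2)))
step 11: [if@1] (8 + 8)
step 12: [delta@root] 16

Answer: delta at root : (8 + 8)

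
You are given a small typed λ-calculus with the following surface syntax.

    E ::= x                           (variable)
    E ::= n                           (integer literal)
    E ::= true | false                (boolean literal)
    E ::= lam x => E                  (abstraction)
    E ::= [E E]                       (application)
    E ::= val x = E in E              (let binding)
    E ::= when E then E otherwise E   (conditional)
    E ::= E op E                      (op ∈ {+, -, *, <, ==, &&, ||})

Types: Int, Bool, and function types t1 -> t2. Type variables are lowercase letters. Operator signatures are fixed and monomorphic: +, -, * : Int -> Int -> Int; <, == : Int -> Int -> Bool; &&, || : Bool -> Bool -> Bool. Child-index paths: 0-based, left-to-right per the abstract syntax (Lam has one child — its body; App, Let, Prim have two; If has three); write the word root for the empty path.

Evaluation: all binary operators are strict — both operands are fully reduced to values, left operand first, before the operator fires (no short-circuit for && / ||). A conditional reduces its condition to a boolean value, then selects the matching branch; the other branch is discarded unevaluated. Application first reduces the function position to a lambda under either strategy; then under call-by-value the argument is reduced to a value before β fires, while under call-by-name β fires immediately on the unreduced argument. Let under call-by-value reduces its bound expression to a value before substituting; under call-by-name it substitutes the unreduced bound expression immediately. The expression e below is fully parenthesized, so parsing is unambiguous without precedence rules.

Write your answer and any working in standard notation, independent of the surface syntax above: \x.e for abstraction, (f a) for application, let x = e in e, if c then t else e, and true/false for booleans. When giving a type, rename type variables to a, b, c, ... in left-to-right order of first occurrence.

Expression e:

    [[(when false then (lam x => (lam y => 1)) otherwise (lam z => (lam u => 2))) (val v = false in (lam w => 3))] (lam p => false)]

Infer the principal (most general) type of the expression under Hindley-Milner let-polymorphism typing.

Answer: Int

Working:
  unify Bool ~ Bool
\y._ : b -> Int
\x._ : a -> b -> Int
\u._ : d -> Int
\z._ : c -> d -> Int
  unify a -> b -> Int ~ c -> d -> Int
  unify a ~ c
  unify b -> Int ~ d -> Int
  unify b ~ d
  unify Int ~ Int
let v : Bool
\w._ : e -> Int
  unify c -> d -> Int ~ (e -> Int) -> f
  unify c ~ e -> Int
  unify d -> Int ~ f
_ _ : d -> Int
\p._ : g -> Bool
  unify d -> Int ~ (g -> Bool) -> h
  unify d ~ g -> Bool
  unify Int ~ h
_ _ : Int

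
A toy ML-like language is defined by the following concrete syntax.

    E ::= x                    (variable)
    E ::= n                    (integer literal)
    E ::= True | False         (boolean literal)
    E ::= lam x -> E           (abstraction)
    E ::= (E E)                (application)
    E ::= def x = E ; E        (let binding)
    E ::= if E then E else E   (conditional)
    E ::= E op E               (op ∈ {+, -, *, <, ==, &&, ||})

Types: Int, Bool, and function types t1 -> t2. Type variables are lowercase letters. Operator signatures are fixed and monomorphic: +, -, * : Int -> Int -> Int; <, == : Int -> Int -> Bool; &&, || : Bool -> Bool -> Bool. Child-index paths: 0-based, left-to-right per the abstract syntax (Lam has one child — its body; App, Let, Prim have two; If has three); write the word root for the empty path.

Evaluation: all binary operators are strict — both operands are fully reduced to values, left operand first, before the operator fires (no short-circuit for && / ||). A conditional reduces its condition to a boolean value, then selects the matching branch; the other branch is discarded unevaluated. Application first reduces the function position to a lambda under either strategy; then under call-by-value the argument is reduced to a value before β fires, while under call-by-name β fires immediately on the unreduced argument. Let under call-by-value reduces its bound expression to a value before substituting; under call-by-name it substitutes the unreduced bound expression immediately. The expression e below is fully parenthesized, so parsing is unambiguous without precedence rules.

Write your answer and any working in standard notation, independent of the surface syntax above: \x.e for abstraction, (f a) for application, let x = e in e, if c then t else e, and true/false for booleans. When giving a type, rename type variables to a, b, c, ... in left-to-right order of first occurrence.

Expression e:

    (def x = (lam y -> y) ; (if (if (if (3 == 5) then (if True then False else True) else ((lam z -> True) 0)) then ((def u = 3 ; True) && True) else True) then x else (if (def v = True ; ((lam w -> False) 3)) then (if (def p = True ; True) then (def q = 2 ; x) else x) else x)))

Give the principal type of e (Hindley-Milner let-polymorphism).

Answer: a -> a

Derivation:
y : a
\y._ : a -> a
let x : forall. a -> a
  unify Int ~ Int
  unify Int ~ Int
  unify Bool ~ Bool
  unify Bool ~ Bool
  unify Bool ~ Bool
\z._ : b -> Bool
  unify b -> Bool ~ Int -> c
  unify b ~ Int
  unify Bool ~ c
_ _ : Bool
  unify Bool ~ Bool
  unify Bool ~ Bool
let u : Int
  unify Bool ~ Bool
  unify Bool ~ Bool
  unify Bool ~ Bool
  unify Bool ~ Bool
x : d -> d
let v : Bool
\w._ : e -> Bool
  unify e -> Bool ~ Int -> f
  unify e ~ Int
  unify Bool ~ f
_ _ : Bool
  unify Bool ~ Bool
let p : Bool
  unify Bool ~ Bool
let q : Int
x : g -> g
x : h -> h
  unify g -> g ~ h -> h
  unify g ~ h
  unify h ~ h
x : i -> i
  unify h -> h ~ i -> i
  unify h ~ i
  unify i ~ i
  unify d -> d ~ i -> i
  unify d ~ i
  unify i ~ i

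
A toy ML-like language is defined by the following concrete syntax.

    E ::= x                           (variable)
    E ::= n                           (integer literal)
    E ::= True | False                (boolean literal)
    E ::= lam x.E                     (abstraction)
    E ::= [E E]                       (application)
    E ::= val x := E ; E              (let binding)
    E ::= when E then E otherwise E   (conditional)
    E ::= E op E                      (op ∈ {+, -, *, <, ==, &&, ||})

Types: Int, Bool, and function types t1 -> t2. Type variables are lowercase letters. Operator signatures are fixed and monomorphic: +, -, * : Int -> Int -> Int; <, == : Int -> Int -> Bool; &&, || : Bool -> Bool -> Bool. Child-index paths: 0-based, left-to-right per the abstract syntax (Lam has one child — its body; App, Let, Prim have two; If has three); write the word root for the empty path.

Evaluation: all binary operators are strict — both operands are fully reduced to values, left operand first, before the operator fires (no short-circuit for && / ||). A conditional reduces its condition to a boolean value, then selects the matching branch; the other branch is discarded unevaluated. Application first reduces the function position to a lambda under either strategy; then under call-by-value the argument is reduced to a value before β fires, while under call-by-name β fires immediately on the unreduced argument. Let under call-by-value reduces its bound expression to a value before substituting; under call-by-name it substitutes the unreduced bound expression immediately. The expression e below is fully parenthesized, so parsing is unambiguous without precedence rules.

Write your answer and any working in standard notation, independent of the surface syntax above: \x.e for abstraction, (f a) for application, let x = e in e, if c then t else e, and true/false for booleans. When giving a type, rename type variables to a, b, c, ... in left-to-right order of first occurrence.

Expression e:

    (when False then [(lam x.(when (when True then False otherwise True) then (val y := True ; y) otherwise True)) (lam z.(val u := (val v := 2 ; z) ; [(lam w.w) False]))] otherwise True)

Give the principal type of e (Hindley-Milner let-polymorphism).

Trace:
  unify Bool ~ Bool
  unify Bool ~ Bool
  unify Bool ~ Bool
  unify Bool ~ Bool
let y : Bool
y : Bool
  unify Bool ~ Bool
\x._ : a -> Bool
let v : Int
z : b
let u : b
w : c
\w._ : c -> c
  unify c -> c ~ Bool -> d
  unify c ~ Bool
  unify Bool ~ d
_ _ : Bool
\z._ : b -> Bool
  unify a -> Bool ~ (b -> Bool) -> e
  unify a ~ b -> Bool
  unify Bool ~ e
_ _ : Bool
  unify Bool ~ Bool

Answer: Bool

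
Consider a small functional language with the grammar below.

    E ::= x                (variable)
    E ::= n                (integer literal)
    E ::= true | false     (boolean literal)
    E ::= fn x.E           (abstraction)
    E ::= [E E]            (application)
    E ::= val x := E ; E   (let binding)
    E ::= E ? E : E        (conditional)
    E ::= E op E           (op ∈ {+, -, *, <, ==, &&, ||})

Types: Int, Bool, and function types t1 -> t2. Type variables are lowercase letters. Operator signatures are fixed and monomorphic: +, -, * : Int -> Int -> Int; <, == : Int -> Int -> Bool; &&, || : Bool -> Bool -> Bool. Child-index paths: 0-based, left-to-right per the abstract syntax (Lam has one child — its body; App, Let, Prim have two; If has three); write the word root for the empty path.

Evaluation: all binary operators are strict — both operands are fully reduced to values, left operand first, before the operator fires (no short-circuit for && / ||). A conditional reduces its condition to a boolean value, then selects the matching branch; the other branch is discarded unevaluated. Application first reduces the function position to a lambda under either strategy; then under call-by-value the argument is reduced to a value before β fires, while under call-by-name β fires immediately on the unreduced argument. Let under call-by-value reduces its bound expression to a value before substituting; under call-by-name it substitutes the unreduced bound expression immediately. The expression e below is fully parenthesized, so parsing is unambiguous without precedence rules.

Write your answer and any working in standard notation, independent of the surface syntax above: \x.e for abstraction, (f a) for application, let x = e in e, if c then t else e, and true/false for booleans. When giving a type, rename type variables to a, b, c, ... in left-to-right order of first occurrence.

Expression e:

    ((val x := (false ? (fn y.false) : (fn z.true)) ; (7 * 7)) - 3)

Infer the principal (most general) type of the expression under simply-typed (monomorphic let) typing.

Answer: Int

Trace:
  unify Bool ~ Bool
\y._ : a -> Bool
\z._ : b -> Bool
  unify a -> Bool ~ b -> Bool
  unify a ~ b
  unify Bool ~ Bool
let x : b -> Bool
  unify Int ~ Int
  unify Int ~ Int
  unify Int ~ Int
  unify Int ~ Int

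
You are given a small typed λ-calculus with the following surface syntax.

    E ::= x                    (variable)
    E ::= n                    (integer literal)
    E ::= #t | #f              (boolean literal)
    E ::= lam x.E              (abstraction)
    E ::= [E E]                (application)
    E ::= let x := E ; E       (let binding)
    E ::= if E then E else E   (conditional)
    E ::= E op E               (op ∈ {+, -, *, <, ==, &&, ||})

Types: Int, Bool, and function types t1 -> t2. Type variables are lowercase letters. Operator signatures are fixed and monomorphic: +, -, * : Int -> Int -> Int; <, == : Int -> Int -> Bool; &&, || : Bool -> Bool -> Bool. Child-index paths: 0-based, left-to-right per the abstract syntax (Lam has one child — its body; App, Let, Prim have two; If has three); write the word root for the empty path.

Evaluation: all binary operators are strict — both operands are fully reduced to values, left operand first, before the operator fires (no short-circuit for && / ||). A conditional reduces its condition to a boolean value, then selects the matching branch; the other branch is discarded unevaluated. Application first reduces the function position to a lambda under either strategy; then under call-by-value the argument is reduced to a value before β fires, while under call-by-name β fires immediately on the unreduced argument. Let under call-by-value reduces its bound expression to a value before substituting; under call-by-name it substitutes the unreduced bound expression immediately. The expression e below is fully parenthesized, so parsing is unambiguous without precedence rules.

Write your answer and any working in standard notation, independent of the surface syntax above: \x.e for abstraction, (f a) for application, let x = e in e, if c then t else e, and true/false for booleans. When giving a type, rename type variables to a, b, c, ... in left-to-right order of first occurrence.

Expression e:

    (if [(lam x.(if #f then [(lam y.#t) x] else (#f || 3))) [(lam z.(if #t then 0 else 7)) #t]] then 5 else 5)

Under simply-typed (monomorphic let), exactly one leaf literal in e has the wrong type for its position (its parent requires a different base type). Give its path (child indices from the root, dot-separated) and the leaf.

Derivation:
  unify Bool ~ Bool
\y._ : b -> Bool
x : a
  unify b -> Bool ~ a -> c
  unify b ~ a
  unify Bool ~ c
_ _ : Bool
  unify Bool ~ Bool
  unify Int ~ Bool
  FAIL: mismatch Int ~ Bool

Answer: 0.0.0.2.1 : 3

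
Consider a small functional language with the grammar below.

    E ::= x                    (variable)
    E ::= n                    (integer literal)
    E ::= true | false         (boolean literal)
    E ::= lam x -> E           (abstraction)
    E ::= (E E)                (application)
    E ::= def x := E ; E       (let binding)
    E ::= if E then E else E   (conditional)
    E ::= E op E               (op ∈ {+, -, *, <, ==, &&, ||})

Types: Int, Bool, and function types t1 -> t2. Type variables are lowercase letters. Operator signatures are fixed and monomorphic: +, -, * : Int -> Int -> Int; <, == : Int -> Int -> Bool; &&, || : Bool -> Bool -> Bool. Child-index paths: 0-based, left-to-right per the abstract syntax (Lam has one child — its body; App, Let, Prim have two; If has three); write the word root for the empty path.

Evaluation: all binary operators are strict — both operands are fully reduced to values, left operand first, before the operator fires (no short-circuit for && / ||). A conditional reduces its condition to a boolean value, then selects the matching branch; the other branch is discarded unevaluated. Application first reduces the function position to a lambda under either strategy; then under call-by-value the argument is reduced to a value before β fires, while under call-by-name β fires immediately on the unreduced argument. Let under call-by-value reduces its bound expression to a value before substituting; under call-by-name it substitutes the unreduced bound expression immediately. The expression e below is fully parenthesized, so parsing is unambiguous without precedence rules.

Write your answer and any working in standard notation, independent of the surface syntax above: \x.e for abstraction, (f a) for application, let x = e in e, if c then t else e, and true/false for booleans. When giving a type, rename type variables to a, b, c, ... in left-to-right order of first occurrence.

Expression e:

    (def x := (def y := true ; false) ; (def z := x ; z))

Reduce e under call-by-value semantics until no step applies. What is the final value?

Answer: false

Working:
step 0: (let x = (let y = true in false) in (let z = x in z))
step 1: [let@0] (let x = false in (let z = x in z))
step 2: [let@root] (let z = false in z)
step 3: [let@root] false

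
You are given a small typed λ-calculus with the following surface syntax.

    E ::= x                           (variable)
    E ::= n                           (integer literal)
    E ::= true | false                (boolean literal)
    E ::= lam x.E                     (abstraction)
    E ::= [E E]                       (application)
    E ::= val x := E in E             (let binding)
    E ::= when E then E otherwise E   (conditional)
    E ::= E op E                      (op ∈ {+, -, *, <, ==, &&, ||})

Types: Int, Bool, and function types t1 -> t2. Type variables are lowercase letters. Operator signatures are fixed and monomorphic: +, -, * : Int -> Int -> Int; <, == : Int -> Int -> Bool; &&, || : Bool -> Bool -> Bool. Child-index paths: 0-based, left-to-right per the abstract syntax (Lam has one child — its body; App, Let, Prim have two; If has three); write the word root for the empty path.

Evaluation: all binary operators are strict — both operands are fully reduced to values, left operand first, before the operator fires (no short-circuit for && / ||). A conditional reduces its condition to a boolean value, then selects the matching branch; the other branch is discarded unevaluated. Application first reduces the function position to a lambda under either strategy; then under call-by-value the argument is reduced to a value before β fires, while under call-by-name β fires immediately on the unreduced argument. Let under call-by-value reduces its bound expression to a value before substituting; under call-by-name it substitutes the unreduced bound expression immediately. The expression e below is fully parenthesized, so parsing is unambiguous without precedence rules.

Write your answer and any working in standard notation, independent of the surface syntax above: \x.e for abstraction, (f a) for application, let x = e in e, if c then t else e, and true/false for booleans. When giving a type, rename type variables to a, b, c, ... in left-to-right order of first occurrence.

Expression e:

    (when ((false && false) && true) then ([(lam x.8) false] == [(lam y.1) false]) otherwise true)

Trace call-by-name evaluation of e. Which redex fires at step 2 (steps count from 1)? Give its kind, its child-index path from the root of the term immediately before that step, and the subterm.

Derivation:
step 0: (if ((false && false) && true) then (((\x.8) false) == ((\y.1) false)) else true)
step 1: [delta@0.0] (if (false && true) then (((\x.8) false) == ((\y.1) false)) else true)
step 2: [delta@0] (if false then (((\x.8) false) == ((\y.1) false)) else true)

Answer: delta at 0 : (false && true)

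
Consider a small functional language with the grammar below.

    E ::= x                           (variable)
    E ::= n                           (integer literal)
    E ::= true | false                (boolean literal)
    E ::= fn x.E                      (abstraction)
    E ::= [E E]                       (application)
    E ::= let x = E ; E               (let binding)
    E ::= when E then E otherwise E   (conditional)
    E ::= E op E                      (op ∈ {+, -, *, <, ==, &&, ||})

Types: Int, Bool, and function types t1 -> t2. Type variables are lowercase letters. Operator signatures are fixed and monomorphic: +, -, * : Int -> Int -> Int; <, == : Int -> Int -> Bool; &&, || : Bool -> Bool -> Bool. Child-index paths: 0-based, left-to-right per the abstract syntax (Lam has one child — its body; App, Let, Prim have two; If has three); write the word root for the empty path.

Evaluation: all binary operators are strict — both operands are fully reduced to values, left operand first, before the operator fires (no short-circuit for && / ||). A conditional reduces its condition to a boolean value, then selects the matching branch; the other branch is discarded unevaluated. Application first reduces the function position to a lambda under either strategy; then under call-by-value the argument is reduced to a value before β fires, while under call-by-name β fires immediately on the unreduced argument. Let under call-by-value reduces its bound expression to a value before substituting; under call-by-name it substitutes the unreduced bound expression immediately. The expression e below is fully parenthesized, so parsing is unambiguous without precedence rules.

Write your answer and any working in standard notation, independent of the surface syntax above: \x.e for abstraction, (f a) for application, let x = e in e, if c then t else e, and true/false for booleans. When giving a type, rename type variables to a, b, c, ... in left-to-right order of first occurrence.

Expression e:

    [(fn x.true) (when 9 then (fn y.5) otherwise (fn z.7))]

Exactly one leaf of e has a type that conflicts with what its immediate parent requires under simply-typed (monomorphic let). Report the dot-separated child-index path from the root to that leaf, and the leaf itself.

Trace:
\x._ : a -> Bool
  unify Int ~ Bool
  FAIL: mismatch Int ~ Bool

Answer: 1.0 : 9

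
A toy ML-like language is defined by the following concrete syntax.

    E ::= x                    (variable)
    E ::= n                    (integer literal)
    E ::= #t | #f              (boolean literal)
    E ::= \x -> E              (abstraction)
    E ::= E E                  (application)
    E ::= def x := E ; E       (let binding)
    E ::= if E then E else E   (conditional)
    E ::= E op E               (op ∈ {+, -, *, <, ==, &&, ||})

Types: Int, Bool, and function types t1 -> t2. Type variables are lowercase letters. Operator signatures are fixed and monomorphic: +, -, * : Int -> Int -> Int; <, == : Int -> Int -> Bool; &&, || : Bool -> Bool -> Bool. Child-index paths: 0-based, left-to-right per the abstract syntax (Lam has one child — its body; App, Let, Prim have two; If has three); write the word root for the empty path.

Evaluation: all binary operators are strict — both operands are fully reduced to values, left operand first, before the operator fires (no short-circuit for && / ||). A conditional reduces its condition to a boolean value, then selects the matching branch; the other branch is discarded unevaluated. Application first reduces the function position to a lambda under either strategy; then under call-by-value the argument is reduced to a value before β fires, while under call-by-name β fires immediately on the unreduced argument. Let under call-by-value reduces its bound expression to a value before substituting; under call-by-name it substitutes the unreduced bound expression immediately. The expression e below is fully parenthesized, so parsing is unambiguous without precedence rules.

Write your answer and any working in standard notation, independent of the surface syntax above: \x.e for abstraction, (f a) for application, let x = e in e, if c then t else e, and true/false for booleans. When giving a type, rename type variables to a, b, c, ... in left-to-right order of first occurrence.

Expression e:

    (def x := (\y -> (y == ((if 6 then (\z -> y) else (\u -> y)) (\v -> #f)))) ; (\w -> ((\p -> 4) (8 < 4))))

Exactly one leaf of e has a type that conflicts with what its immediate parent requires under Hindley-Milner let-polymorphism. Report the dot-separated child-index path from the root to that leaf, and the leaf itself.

Answer: 0.0.1.0.0 : 6

Trace:
y : a
  unify a ~ Int
  unify Int ~ Bool
  FAIL: mismatch Int ~ Bool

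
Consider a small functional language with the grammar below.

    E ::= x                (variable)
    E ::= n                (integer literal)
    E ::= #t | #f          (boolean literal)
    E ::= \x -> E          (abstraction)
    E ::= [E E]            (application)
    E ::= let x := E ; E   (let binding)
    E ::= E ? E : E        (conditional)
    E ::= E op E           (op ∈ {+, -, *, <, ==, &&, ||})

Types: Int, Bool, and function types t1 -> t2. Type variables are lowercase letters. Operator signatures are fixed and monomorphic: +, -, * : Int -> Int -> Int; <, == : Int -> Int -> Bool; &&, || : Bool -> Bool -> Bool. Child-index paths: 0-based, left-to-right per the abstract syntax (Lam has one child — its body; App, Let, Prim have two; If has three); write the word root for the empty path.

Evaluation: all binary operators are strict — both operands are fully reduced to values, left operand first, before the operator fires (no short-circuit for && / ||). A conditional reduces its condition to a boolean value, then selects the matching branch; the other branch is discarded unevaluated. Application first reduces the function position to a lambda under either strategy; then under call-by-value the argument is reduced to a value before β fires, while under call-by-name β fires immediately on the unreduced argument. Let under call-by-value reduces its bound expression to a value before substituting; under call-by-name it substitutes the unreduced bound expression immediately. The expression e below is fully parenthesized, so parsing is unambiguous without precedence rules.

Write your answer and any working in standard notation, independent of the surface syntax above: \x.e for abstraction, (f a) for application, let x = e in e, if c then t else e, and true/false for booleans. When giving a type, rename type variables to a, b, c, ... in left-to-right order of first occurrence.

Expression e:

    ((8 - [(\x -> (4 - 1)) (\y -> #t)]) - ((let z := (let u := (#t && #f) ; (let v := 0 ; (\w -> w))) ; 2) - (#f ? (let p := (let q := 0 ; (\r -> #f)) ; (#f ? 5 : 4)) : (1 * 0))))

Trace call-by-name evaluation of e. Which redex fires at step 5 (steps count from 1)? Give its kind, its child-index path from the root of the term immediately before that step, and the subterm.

Answer: if at 1.1 : (if false then (let p = (let q = 0 in (\r.false)) in (if false then 5 else 4)) else (1 * 0))

Working:
step 0: ((8 - ((\x.(4 - 1)) (\y.true))) - ((let z = (let u = (true && false) in (let v = 0 in (\w.w))) in 2) - (if false then (let p = (let q = 0 in (\r.false)) in (if false then 5 else 4)) else (1 * 0))))
step 1: [beta@0.1] ((8 - (4 - 1)) - ((let z = (let u = (true && false) in (let v = 0 in (\w.w))) in 2) - (if false then (let p = (let q = 0 in (\r.false)) in (if false then 5 else 4)) else (1 * 0))))
step 2: [delta@0.1] ((8 - 3) - ((let z = (let u = (true && false) in (let v = 0 in (\w.w))) in 2) - (if false then (let p = (let q = 0 in (\r.false)) in (if false then 5 else 4)) else (1 * 0))))
step 3: [delta@0] (5 - ((let z = (let u = (true && false) in (let v = 0 in (\w.w))) in 2) - (if false then (let p = (let q = 0 in (\r.false)) in (if false then 5 else 4)) else (1 * 0))))
step 4: [let@1.0] (5 - (2 - (if false then (let p = (let q = 0 in (\r.false)) in (if false then 5 else 4)) else (1 * 0))))
step 5: [if@1.1] (5 - (2 - (1 * 0)))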